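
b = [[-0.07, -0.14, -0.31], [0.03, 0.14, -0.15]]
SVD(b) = [[-0.96, -0.28], [-0.28, 0.96]] @ diag([0.3575593236160771, 0.18908022132209756]) @ [[0.16, 0.27, 0.95], [0.26, 0.92, -0.3]]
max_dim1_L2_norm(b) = 0.35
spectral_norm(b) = 0.36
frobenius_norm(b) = 0.40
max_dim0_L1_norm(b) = 0.46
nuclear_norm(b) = 0.55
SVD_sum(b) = [[-0.06, -0.09, -0.33],[-0.02, -0.03, -0.1]] + [[-0.01, -0.05, 0.02], [0.05, 0.17, -0.05]]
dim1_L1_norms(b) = [0.52, 0.32]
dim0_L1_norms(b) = [0.1, 0.28, 0.46]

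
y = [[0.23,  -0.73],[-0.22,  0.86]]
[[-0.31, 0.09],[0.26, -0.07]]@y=[[-0.09,0.30], [0.08,-0.25]]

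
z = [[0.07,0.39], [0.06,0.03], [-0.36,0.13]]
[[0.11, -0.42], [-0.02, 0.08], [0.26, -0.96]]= z @ [[-0.58, 2.14], [0.39, -1.45]]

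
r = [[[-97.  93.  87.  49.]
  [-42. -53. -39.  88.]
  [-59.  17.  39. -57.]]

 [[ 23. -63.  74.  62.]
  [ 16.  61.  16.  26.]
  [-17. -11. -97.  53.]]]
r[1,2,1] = -11.0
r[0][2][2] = 39.0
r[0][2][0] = -59.0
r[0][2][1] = 17.0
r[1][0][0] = 23.0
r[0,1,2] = -39.0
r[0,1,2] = -39.0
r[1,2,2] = -97.0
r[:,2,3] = [-57.0, 53.0]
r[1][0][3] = 62.0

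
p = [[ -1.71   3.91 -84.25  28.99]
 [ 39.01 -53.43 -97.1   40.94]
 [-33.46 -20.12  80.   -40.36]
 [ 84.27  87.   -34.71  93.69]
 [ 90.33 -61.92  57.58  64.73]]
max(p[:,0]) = 90.33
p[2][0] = -33.46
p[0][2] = -84.25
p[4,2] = 57.58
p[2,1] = -20.12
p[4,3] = 64.73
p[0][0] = -1.71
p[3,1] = 87.0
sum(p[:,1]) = -44.56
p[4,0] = 90.33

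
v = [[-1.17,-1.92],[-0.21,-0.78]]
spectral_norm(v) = 2.38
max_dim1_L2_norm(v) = 2.25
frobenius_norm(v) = 2.39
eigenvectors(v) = [[-0.97, 0.91], [-0.24, -0.41]]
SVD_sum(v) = [[-1.11,-1.95], [-0.39,-0.68]] + [[-0.06,  0.03],[0.18,  -0.10]]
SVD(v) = [[-0.94, -0.33],[-0.33, 0.94]] @ diag([2.3794894307501746, 0.21407953883594388]) @ [[0.49, 0.87], [0.87, -0.49]]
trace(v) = -1.95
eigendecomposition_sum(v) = [[-1.06, -2.37],[-0.26, -0.58]] + [[-0.11, 0.45], [0.05, -0.2]]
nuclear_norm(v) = 2.59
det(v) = 0.51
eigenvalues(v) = [-1.64, -0.31]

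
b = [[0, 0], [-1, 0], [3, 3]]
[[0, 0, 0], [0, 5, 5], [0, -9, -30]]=b @ [[0, -5, -5], [0, 2, -5]]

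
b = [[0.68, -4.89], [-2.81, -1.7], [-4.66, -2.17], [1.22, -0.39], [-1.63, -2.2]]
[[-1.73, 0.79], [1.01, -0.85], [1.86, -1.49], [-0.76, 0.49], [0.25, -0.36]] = b@[[-0.53, 0.37],[0.28, -0.11]]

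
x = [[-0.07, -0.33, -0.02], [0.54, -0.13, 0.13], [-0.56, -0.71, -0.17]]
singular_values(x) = [1.01, 0.53, 0.01]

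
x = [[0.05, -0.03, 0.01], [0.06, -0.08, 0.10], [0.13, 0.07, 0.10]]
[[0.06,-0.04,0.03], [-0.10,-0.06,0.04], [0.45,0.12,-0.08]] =x@[[2.74, -0.06, 0.07], [2.42, 1.26, -0.82], [-0.72, 0.4, -0.28]]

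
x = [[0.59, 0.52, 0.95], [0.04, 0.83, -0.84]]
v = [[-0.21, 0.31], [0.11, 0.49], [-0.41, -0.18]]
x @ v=[[-0.46, 0.27], [0.43, 0.57]]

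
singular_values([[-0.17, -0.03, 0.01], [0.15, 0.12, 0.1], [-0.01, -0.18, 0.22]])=[0.29, 0.26, 0.09]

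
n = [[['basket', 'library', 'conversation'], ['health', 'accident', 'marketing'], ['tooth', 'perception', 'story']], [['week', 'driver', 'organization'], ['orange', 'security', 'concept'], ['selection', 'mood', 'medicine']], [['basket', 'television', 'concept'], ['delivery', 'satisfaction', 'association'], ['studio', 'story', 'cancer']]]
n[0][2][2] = 'story'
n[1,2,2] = 'medicine'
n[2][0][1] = 'television'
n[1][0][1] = 'driver'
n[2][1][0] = 'delivery'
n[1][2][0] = 'selection'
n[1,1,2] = 'concept'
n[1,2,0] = 'selection'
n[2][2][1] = 'story'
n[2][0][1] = 'television'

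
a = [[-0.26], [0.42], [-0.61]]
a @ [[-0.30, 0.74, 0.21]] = [[0.08, -0.19, -0.05], [-0.13, 0.31, 0.09], [0.18, -0.45, -0.13]]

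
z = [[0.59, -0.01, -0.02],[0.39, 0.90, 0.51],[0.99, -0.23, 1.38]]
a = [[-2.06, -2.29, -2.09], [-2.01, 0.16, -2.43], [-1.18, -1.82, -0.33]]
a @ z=[[-4.18,-1.56,-4.01], [-3.53,0.72,-3.23], [-1.73,-1.55,-1.36]]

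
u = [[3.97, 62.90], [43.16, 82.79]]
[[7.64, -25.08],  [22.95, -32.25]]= u@ [[0.34,  0.02],[0.10,  -0.40]]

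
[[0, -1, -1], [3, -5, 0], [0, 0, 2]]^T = [[0, 3, 0], [-1, -5, 0], [-1, 0, 2]]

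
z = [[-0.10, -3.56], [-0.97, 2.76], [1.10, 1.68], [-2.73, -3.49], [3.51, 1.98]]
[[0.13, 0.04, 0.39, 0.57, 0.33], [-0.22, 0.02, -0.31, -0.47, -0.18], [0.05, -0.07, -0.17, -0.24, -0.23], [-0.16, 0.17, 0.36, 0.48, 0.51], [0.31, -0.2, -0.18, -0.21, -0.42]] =z @[[0.11, -0.05, 0.01, 0.03, -0.07], [-0.04, -0.01, -0.11, -0.16, -0.09]]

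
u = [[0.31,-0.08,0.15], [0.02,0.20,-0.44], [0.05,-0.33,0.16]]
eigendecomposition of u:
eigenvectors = [[0.08,-0.99,0.51], [-0.73,-0.14,-0.64], [-0.67,-0.01,0.57]]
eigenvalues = [-0.21, 0.3, 0.58]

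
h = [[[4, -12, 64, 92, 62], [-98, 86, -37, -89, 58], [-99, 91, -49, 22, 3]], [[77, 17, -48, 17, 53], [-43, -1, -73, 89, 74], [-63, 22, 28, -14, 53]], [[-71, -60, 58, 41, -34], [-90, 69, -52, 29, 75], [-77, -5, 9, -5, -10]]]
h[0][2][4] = 3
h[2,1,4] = 75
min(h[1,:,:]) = -73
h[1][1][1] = -1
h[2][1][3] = 29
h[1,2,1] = 22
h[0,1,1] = 86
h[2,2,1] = -5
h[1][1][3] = 89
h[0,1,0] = -98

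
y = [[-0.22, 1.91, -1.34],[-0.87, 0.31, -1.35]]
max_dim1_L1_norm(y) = 3.47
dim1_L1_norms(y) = [3.47, 2.53]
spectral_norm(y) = 2.65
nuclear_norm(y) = 3.72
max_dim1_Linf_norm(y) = 1.91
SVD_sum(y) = [[-0.54, 1.55, -1.58], [-0.32, 0.92, -0.94]] + [[0.32, 0.36, 0.24],[-0.55, -0.61, -0.41]]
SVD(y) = [[-0.86, -0.51], [-0.51, 0.86]] @ diag([2.6521908129860035, 1.0646520048882826]) @ [[0.24, -0.68, 0.69], [-0.60, -0.67, -0.45]]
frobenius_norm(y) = 2.86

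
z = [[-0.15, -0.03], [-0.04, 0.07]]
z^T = [[-0.15, -0.04], [-0.03, 0.07]]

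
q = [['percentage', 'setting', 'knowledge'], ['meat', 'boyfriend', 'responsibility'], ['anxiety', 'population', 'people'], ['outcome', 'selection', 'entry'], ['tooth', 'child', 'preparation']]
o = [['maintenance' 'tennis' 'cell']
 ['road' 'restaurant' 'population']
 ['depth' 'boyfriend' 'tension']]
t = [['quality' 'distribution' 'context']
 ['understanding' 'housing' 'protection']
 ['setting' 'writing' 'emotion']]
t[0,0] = 'quality'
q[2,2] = 'people'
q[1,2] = 'responsibility'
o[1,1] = 'restaurant'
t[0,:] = ['quality', 'distribution', 'context']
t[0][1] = 'distribution'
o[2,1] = 'boyfriend'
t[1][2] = 'protection'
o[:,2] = ['cell', 'population', 'tension']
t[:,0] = ['quality', 'understanding', 'setting']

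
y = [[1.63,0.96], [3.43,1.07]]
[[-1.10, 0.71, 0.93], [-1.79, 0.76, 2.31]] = y@[[-0.35,-0.02,0.79], [-0.55,0.77,-0.37]]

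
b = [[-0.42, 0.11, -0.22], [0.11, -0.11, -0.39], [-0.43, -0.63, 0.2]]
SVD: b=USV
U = [[-0.16, 0.89, 0.42], [0.11, 0.44, -0.89], [-0.98, -0.09, -0.17]]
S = [0.8, 0.49, 0.39]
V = [[0.63, 0.74, -0.26], [-0.58, 0.22, -0.79], [-0.52, 0.64, 0.56]]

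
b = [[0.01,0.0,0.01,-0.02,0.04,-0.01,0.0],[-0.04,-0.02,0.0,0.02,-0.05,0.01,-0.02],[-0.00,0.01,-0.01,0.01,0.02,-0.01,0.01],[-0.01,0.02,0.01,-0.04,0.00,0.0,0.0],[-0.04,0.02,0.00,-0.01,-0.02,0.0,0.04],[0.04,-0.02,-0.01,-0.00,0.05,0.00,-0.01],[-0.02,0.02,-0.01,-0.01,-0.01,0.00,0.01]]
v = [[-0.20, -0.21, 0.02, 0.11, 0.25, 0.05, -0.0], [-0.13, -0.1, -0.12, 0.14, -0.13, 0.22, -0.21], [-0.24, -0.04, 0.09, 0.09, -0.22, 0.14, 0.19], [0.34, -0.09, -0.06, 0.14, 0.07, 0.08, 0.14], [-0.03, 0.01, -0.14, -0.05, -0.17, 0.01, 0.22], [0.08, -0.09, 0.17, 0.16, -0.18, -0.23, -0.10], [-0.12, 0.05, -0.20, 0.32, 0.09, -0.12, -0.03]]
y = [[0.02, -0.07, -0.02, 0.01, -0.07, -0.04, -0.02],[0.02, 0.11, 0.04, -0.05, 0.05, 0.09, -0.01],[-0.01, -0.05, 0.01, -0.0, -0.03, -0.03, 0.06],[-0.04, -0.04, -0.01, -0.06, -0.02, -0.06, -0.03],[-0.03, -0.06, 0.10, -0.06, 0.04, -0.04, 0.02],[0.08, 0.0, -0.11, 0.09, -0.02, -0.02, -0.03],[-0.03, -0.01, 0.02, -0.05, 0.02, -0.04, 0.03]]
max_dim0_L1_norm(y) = 0.34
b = y @ v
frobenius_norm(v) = 1.07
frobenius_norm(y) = 0.34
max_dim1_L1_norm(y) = 0.37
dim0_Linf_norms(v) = [0.34, 0.21, 0.2, 0.32, 0.25, 0.23, 0.22]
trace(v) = -0.50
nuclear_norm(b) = 0.28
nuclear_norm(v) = 2.68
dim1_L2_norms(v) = [0.4, 0.41, 0.42, 0.42, 0.32, 0.41, 0.43]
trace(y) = 0.13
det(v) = -0.00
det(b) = -0.00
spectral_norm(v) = 0.55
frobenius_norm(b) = 0.14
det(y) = -0.00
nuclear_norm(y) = 0.70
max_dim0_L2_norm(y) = 0.16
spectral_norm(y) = 0.23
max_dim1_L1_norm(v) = 1.05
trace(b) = -0.07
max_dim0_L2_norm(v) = 0.5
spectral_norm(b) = 0.11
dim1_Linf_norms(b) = [0.04, 0.05, 0.02, 0.04, 0.04, 0.05, 0.02]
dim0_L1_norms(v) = [1.14, 0.59, 0.8, 1.01, 1.11, 0.85, 0.89]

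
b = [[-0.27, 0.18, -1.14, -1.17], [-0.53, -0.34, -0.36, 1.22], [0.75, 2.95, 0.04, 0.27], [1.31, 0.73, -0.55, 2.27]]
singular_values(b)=[3.55, 2.61, 1.31, 0.84]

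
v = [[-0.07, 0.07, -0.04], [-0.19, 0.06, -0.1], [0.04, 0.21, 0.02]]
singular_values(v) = [0.25, 0.21, 0.0]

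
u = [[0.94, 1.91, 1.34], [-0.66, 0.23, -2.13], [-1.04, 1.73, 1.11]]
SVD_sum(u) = [[0.27, 1.54, 1.77], [-0.18, -0.99, -1.14], [0.21, 1.20, 1.38]] + [[-0.05, 0.05, -0.04], [-0.89, 1.04, -0.77], [-0.68, 0.79, -0.58]] + [[0.71, 0.32, -0.39],  [0.4, 0.18, -0.22],  [-0.58, -0.26, 0.32]]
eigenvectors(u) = [[(0.78+0j), (0.38+0.41j), 0.38-0.41j], [0.44+0.00j, -0.60+0.00j, (-0.6-0j)], [-0.45+0.00j, (-0.03+0.58j), -0.03-0.58j]]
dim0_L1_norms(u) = [2.64, 3.87, 4.58]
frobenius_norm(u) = 4.08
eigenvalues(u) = [(1.24+0j), (0.52+2.51j), (0.52-2.51j)]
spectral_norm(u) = 3.36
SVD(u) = [[0.70, 0.04, -0.71], [-0.45, 0.79, -0.4], [0.55, 0.61, 0.58]] @ diag([3.3559597564943995, 1.9723719452327473, 1.2274294368511893]) @ [[0.12, 0.65, 0.75],[-0.57, 0.66, -0.49],[-0.82, -0.37, 0.45]]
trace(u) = 2.28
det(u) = 8.12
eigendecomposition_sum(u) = [[(0.69+0j),(0.47+0j),-0.49+0.00j], [0.39+0.00j,(0.26+0j),-0.28+0.00j], [-0.40+0.00j,(-0.27-0j),(0.28-0j)]] + [[(0.12+0.55j), (0.72-0.64j), 0.92+0.33j], [(-0.52-0.3j), -0.02+1.04j, -0.93+0.48j], [-0.32+0.49j, (1+0.08j), (0.41+0.92j)]] + [[0.12-0.55j, 0.72+0.64j, 0.92-0.33j], [(-0.52+0.3j), -0.02-1.04j, -0.93-0.48j], [(-0.32-0.49j), (1-0.08j), (0.41-0.92j)]]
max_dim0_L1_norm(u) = 4.58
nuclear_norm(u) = 6.56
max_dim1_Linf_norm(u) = 2.13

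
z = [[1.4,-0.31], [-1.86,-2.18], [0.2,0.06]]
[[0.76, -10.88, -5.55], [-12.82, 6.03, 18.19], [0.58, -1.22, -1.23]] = z @ [[1.55, -7.05, -4.89], [4.56, 3.25, -4.17]]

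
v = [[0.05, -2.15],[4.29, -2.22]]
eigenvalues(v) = [(-1.08+2.82j), (-1.08-2.82j)]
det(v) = 9.11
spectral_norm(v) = 4.96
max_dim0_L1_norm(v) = 4.37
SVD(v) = [[-0.24, -0.97], [-0.97, 0.24]] @ diag([4.957733120796478, 1.8380376228351796]) @ [[-0.84, 0.54], [0.54, 0.84]]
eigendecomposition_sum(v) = [[0.03+1.63j, -1.08-0.41j], [2.14+0.83j, (-1.11+1.19j)]] + [[(0.03-1.63j), -1.08+0.41j],[2.14-0.83j, (-1.11-1.19j)]]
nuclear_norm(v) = 6.80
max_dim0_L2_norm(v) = 4.29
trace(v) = -2.17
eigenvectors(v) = [[(0.22+0.54j),  (0.22-0.54j)], [(0.82+0j),  0.82-0.00j]]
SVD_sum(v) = [[1.01, -0.65], [4.05, -2.6]] + [[-0.96,-1.5], [0.24,0.38]]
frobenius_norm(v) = 5.29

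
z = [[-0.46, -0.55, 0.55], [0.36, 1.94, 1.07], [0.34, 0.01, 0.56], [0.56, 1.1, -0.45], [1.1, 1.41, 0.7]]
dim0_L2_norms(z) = [1.41, 2.7, 1.57]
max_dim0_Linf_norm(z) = 1.94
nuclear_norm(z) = 5.09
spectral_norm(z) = 3.09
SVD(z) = [[-0.15, -0.59, -0.10], [0.7, -0.36, -0.57], [0.10, -0.33, 0.54], [0.33, 0.64, -0.11], [0.61, -0.03, 0.60]] @ diag([3.087920569243694, 1.2885017965799896, 0.7090202241486787]) @ [[0.39, 0.86, 0.32], [0.28, 0.22, -0.93], [0.88, -0.46, 0.15]]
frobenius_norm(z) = 3.42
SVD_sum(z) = [[-0.19,-0.41,-0.15], [0.85,1.86,0.70], [0.13,0.28,0.1], [0.40,0.88,0.33], [0.73,1.61,0.6]] + [[-0.21, -0.17, 0.71], [-0.13, -0.1, 0.44], [-0.12, -0.09, 0.40], [0.23, 0.18, -0.77], [-0.01, -0.01, 0.03]] + [[-0.06, 0.03, -0.01], [-0.36, 0.18, -0.06], [0.33, -0.17, 0.06], [-0.07, 0.04, -0.01], [0.38, -0.2, 0.07]]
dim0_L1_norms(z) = [2.82, 5.01, 3.33]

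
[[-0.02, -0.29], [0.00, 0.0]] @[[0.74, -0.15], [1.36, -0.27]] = [[-0.41, 0.08], [0.00, 0.0]]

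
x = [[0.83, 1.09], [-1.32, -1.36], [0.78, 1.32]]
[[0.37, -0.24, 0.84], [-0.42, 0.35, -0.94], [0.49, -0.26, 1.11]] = x @ [[-0.18, -0.15, -0.39], [0.48, -0.11, 1.07]]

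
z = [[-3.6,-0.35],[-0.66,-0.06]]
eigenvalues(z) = [-3.66, 0.0]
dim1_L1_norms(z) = [3.95, 0.72]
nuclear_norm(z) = 3.68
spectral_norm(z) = 3.68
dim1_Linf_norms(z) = [3.6, 0.66]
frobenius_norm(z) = 3.68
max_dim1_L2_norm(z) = 3.62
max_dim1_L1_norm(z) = 3.95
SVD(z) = [[-0.98, -0.18],  [-0.18, 0.98]] @ diag([3.6771841618363346, 0.004079208258231274]) @ [[1.00, 0.1], [-0.1, 1.00]]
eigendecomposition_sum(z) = [[-3.6, -0.35], [-0.66, -0.06]] + [[0.00, -0.0], [-0.00, 0.00]]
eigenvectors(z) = [[-0.98, 0.10], [-0.18, -1.0]]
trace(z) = -3.66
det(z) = -0.02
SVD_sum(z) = [[-3.6, -0.35], [-0.66, -0.06]] + [[0.00, -0.00], [-0.00, 0.0]]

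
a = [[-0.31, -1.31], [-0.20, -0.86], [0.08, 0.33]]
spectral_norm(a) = 1.65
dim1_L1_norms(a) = [1.62, 1.06, 0.41]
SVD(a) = [[-0.82,0.33], [-0.54,-0.73], [0.21,-0.6]] @ diag([1.6453227581915486, 0.003608514508147146]) @ [[0.23, 0.97], [-0.97, 0.23]]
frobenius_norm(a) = 1.65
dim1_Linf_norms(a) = [1.31, 0.86, 0.33]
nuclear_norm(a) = 1.65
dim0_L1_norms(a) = [0.59, 2.5]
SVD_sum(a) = [[-0.31,  -1.31], [-0.2,  -0.86], [0.08,  0.33]] + [[-0.0, 0.00], [0.0, -0.0], [0.00, -0.0]]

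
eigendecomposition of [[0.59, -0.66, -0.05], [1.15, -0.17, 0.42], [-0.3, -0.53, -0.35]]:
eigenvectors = [[(0.24+0.39j), 0.24-0.39j, -0.37+0.00j], [(0.73+0j), (0.73-0j), -0.38+0.00j], [-0.31+0.40j, -0.31-0.40j, 0.84+0.00j]]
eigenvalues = [(0.02+0.85j), (0.02-0.85j), (0.02+0j)]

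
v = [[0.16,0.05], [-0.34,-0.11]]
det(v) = -0.00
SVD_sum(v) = [[0.16, 0.05], [-0.34, -0.11]] + [[0.0, -0.0],[0.0, -0.00]]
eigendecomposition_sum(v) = [[0.15, 0.04], [-0.29, -0.09]] + [[0.01,0.01], [-0.05,-0.02]]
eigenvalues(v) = [0.06, -0.01]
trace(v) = 0.05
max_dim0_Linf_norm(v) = 0.34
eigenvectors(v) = [[0.45, -0.28], [-0.89, 0.96]]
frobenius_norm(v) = 0.39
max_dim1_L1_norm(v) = 0.45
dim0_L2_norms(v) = [0.38, 0.12]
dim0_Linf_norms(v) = [0.34, 0.11]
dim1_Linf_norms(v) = [0.16, 0.34]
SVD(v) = [[-0.42,  0.91],[0.91,  0.42]] @ diag([0.3947121600749645, 0.001520095048214466]) @ [[-0.95, -0.31], [0.31, -0.95]]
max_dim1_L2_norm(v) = 0.36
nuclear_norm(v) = 0.40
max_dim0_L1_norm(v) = 0.5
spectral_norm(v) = 0.39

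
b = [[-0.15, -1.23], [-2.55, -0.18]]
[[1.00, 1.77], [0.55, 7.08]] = b @ [[-0.16, -2.7], [-0.79, -1.11]]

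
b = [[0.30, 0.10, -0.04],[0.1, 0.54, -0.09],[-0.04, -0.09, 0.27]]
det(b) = 0.038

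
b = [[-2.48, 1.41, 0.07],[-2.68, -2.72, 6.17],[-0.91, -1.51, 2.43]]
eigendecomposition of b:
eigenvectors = [[(-0.26+0.35j), (-0.26-0.35j), (0.62+0j)], [-0.82+0.00j, -0.82-0.00j, (0.64+0j)], [(-0.35-0.13j), (-0.35+0.13j), (0.45+0j)]]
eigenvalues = [(-0.9+2.17j), (-0.9-2.17j), (-0.97+0j)]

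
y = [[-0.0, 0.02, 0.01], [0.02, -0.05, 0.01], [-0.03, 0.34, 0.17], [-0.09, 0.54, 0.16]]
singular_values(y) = [0.69, 0.07, 0.0]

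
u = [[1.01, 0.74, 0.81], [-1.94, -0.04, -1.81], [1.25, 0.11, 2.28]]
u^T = [[1.01,-1.94,1.25], [0.74,-0.04,0.11], [0.81,-1.81,2.28]]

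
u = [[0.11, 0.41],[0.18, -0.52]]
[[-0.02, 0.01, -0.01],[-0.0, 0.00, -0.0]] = u@[[-0.11, 0.04, -0.03], [-0.03, 0.01, -0.01]]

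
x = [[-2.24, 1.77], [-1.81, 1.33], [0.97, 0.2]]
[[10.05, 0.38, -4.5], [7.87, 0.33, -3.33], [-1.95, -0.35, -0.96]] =x@[[-2.52, -0.32, -0.37], [2.49, -0.19, -3.01]]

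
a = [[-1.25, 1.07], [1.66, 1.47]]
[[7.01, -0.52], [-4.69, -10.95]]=a @[[-4.24, -3.03], [1.60, -4.03]]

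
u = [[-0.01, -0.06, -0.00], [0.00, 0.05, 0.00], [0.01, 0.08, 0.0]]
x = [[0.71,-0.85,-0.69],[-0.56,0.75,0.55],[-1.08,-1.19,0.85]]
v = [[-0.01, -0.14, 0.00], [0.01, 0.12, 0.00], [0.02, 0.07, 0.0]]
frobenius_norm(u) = 0.11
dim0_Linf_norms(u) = [0.01, 0.08, 0.0]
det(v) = 0.00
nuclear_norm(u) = 0.12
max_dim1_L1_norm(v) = 0.15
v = x @ u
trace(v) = 0.11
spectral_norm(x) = 1.88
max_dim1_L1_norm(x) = 3.12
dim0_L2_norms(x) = [1.41, 1.64, 1.23]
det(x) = -0.00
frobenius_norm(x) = 2.49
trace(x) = 2.31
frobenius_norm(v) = 0.20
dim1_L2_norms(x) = [1.3, 1.09, 1.82]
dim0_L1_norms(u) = [0.02, 0.19, 0.0]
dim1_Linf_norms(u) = [0.06, 0.05, 0.08]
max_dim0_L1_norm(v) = 0.33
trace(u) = 0.04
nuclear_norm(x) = 3.51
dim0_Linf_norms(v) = [0.02, 0.14, 0.0]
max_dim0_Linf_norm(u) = 0.08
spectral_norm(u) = 0.11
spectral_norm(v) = 0.20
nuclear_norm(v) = 0.21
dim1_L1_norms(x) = [2.25, 1.86, 3.12]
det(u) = 0.00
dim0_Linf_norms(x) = [1.08, 1.19, 0.85]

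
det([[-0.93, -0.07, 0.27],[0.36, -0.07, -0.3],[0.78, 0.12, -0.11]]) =-0.001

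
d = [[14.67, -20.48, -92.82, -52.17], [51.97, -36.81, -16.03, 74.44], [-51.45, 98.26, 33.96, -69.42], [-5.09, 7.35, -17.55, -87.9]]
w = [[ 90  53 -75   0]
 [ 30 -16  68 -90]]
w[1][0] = 30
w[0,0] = 90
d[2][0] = -51.45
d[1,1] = -36.81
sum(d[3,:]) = -103.19000000000001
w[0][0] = 90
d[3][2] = -17.55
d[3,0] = -5.09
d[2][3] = -69.42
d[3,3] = -87.9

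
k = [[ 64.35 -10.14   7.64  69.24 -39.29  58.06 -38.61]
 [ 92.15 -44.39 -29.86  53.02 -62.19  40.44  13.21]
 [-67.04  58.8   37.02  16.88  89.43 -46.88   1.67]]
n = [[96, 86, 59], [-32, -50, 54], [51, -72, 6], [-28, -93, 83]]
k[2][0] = -67.04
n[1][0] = -32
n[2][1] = -72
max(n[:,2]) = 83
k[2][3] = 16.88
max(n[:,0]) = 96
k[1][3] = 53.02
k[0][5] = 58.06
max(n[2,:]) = 51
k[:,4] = [-39.29, -62.19, 89.43]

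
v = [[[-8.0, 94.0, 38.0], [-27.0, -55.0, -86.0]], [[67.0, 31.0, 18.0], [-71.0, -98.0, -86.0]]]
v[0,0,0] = -8.0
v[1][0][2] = 18.0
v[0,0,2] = 38.0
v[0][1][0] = -27.0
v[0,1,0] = -27.0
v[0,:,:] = [[-8.0, 94.0, 38.0], [-27.0, -55.0, -86.0]]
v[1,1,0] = -71.0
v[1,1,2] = -86.0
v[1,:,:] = [[67.0, 31.0, 18.0], [-71.0, -98.0, -86.0]]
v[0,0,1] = 94.0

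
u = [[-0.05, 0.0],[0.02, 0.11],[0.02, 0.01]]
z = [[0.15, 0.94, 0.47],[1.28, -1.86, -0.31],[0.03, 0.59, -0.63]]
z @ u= [[0.02, 0.11], [-0.11, -0.21], [-0.00, 0.06]]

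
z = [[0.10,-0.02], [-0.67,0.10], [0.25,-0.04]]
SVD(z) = [[-0.14, -0.88], [0.93, -0.28], [-0.35, -0.38]] @ diag([0.7303221050040319, 0.005442696250921268]) @ [[-0.99, 0.15], [0.15, 0.99]]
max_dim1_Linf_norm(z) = 0.67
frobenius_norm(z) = 0.73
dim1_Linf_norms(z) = [0.1, 0.67, 0.25]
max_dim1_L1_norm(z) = 0.77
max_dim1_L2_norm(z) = 0.68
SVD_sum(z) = [[0.10, -0.02], [-0.67, 0.10], [0.25, -0.04]] + [[-0.0, -0.0], [-0.00, -0.0], [-0.0, -0.00]]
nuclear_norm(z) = 0.74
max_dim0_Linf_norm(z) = 0.67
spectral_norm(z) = 0.73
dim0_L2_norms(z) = [0.72, 0.11]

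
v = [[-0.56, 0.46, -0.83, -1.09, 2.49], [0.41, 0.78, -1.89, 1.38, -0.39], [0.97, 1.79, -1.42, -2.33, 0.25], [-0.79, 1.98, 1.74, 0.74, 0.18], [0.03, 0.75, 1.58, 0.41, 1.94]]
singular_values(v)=[3.92, 3.78, 2.54, 2.18, 0.95]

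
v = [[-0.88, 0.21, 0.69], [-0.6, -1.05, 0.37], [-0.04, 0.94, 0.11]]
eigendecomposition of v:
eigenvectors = [[-0.28,-0.72,0.61], [-0.83,0.28,-0.07], [0.49,-0.63,0.79]]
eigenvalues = [-1.47, -0.35, 0.0]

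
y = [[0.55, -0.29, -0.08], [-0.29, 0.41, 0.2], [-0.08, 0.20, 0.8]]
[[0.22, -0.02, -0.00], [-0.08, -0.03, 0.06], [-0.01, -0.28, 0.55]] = y @ [[0.48,  -0.05,  -0.03], [0.16,  0.07,  -0.25], [-0.01,  -0.37,  0.75]]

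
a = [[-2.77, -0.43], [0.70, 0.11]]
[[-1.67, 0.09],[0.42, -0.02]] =a@[[0.62,  -0.11], [-0.11,  0.49]]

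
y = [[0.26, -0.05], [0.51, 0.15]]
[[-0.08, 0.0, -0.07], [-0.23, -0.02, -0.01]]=y @[[-0.36,-0.01,-0.17],[-0.29,-0.12,0.48]]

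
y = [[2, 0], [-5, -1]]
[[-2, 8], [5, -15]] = y @ [[-1, 4], [0, -5]]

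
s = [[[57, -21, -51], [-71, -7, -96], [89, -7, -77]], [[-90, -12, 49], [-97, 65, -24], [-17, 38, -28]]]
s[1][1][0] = -97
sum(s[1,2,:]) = -7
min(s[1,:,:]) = -97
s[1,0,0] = -90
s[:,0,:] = [[57, -21, -51], [-90, -12, 49]]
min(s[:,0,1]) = -21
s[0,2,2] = -77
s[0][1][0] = -71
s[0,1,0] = -71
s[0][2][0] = 89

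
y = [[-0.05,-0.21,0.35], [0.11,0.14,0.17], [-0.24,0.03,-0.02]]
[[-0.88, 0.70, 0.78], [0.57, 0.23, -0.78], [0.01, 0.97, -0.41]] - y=[[-0.83,0.91,0.43],[0.46,0.09,-0.95],[0.25,0.94,-0.39]]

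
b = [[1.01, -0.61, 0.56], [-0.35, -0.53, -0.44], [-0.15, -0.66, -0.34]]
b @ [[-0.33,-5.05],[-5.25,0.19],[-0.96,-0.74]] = [[2.33, -5.63],[3.32, 1.99],[3.84, 0.88]]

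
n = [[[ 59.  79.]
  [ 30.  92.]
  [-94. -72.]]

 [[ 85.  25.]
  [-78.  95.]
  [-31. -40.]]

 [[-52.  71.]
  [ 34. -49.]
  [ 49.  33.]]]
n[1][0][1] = 25.0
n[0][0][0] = 59.0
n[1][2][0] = -31.0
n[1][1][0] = -78.0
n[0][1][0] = 30.0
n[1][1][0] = -78.0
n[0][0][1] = 79.0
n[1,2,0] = -31.0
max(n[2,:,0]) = 49.0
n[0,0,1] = 79.0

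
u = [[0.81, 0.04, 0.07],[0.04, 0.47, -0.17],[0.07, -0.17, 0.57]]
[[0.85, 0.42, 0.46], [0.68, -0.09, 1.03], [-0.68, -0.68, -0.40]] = u @ [[1.09, 0.69, 0.47], [0.98, -0.80, 2.10], [-1.03, -1.52, -0.13]]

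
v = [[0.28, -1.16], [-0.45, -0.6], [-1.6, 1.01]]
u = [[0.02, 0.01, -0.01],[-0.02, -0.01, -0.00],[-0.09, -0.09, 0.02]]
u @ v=[[0.02, -0.04],[-0.00, 0.03],[-0.02, 0.18]]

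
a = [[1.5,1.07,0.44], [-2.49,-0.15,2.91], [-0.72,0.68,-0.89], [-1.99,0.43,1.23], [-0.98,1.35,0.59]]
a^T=[[1.50, -2.49, -0.72, -1.99, -0.98], [1.07, -0.15, 0.68, 0.43, 1.35], [0.44, 2.91, -0.89, 1.23, 0.59]]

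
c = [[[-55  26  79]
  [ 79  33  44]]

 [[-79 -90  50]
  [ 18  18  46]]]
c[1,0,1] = -90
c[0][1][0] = 79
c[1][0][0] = -79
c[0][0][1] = 26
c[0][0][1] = 26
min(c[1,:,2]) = 46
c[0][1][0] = 79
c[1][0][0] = -79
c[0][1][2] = 44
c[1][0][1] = -90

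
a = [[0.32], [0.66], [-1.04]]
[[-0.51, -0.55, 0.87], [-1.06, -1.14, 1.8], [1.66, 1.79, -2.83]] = a@[[-1.6, -1.72, 2.72]]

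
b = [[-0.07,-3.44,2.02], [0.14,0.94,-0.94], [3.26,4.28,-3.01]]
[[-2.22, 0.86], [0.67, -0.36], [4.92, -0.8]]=b @[[0.69, 0.14], [0.66, -0.04], [0.05, 0.36]]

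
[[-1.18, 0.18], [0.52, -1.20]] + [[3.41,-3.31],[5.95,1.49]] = [[2.23, -3.13], [6.47, 0.29]]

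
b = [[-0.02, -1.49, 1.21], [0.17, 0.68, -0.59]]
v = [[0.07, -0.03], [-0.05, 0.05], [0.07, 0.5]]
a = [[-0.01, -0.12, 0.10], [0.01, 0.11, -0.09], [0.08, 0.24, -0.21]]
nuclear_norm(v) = 0.60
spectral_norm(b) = 2.12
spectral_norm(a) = 0.39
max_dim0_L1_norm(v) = 0.58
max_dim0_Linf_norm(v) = 0.5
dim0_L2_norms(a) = [0.08, 0.29, 0.25]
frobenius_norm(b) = 2.13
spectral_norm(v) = 0.51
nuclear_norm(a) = 0.42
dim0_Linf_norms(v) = [0.07, 0.5]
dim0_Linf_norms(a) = [0.08, 0.24, 0.21]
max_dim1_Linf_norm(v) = 0.5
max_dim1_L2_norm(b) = 1.92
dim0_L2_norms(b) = [0.17, 1.64, 1.35]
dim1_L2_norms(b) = [1.92, 0.92]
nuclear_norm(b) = 2.27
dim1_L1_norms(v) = [0.1, 0.1, 0.57]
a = v @ b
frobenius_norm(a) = 0.39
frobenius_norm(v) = 0.52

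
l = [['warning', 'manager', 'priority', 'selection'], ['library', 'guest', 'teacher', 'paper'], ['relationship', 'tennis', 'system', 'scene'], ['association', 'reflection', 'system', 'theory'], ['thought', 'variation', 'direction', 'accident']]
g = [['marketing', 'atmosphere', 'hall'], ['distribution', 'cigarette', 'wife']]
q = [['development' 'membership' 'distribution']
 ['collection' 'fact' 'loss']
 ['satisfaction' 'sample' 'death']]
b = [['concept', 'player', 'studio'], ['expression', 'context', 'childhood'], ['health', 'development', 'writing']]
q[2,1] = 'sample'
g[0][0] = 'marketing'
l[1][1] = 'guest'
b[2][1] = 'development'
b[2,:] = ['health', 'development', 'writing']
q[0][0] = 'development'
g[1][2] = 'wife'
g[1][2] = 'wife'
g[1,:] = ['distribution', 'cigarette', 'wife']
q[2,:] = ['satisfaction', 'sample', 'death']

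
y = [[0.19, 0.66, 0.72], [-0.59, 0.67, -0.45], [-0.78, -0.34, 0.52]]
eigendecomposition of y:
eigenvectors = [[-0.71+0.00j, -0.71-0.00j, -0.06+0.00j], [0.03-0.45j, 0.03+0.45j, -0.77+0.00j], [(-0.03-0.54j), (-0.03+0.54j), (0.64+0j)]]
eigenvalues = [(0.19+0.98j), (0.19-0.98j), (1+0j)]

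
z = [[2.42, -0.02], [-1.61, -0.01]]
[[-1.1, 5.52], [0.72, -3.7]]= z@[[-0.45, 2.29], [0.54, 1.31]]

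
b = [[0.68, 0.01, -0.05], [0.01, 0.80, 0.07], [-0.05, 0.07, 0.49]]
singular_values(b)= [0.82, 0.69, 0.46]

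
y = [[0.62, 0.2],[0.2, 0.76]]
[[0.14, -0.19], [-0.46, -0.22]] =y@[[0.46, -0.24], [-0.73, -0.23]]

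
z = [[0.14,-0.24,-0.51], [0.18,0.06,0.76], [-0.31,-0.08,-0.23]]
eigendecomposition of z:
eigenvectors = [[(-0.87+0j),-0.06+0.26j,(-0.06-0.26j)], [(0.32+0j),0.88+0.00j,0.88-0.00j], [(0.37+0j),-0.33+0.22j,(-0.33-0.22j)]]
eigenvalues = [(0.44+0j), (-0.24+0.25j), (-0.24-0.25j)]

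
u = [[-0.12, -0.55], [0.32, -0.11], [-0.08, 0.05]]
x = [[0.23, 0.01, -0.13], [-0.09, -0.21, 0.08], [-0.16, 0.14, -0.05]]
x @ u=[[-0.01, -0.13], [-0.06, 0.08], [0.07, 0.07]]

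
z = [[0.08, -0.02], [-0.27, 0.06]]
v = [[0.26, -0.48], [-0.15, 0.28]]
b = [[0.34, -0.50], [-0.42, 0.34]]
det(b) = -0.09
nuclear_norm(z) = 0.29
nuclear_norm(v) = 0.63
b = z + v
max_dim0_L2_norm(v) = 0.56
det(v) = 0.00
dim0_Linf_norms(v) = [0.26, 0.48]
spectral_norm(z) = 0.29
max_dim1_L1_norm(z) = 0.33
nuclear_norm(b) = 0.92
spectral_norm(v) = 0.63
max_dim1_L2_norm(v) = 0.55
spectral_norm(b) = 0.80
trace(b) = 0.68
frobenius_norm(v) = 0.63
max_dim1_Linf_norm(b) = 0.5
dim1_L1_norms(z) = [0.1, 0.33]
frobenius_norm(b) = 0.81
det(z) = -0.00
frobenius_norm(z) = 0.29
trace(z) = 0.14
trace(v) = 0.54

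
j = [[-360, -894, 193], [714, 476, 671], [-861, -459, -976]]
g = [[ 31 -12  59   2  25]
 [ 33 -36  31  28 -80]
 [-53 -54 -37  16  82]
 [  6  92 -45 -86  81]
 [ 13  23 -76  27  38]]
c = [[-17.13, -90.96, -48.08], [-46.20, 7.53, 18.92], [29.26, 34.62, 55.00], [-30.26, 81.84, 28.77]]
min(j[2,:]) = -976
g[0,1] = -12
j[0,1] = -894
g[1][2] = 31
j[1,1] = 476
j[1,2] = 671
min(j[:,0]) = -861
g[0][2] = 59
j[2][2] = -976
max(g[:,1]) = 92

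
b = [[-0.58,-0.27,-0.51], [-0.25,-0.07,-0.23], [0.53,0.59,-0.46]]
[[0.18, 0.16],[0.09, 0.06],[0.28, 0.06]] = b@ [[0.08, 0.09],[0.04, -0.21],[-0.47, -0.30]]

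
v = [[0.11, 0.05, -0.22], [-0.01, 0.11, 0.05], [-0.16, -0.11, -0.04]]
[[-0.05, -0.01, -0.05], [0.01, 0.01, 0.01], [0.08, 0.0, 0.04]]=v@[[-0.54,-0.07,-0.29], [0.04,0.08,0.07], [-0.04,0.01,0.08]]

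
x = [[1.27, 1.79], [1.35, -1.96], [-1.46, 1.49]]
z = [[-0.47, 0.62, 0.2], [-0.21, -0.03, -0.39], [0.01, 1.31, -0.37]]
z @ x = [[-0.05,-1.76], [0.26,-0.90], [2.32,-3.1]]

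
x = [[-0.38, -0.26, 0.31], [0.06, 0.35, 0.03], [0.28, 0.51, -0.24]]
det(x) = 0.01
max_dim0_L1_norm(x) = 1.12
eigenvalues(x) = [-0.6, -0.05, 0.37]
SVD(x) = [[-0.6,-0.64,0.47], [0.33,-0.74,-0.59], [0.73,-0.21,0.65]] @ diag([0.8608568355186289, 0.2971632368661943, 0.04265582487842078]) @ [[0.53, 0.75, -0.41], [0.48, -0.66, -0.58], [-0.7, 0.11, -0.70]]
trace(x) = -0.27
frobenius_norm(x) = 0.91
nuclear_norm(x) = 1.20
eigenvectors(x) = [[-0.81,0.74,0.0],[0.03,-0.16,-0.77],[0.59,0.65,-0.64]]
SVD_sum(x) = [[-0.27, -0.39, 0.21], [0.15, 0.21, -0.11], [0.33, 0.47, -0.26]] + [[-0.09, 0.13, 0.11], [-0.11, 0.14, 0.13], [-0.03, 0.04, 0.04]] + [[-0.01, 0.00, -0.01], [0.02, -0.00, 0.02], [-0.02, 0.0, -0.02]]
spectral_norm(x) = 0.86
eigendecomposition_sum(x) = [[-0.36, -0.28, 0.34], [0.01, 0.01, -0.01], [0.26, 0.21, -0.25]] + [[-0.02, 0.02, -0.03], [0.00, -0.00, 0.01], [-0.02, 0.02, -0.02]] + [[-0.00, -0.00, -0.0], [0.04, 0.34, 0.04], [0.03, 0.28, 0.03]]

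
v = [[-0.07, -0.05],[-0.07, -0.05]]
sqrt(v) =[[0.2j, 0.00+0.14j], [0.2j, 0.14j]]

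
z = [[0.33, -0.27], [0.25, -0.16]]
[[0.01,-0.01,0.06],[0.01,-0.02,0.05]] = z @ [[0.09, -0.22, 0.23], [0.07, -0.23, 0.06]]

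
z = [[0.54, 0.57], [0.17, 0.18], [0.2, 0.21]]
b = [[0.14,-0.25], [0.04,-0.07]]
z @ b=[[0.10, -0.17], [0.03, -0.06], [0.04, -0.06]]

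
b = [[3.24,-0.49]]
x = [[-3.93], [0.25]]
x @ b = [[-12.73, 1.93], [0.81, -0.12]]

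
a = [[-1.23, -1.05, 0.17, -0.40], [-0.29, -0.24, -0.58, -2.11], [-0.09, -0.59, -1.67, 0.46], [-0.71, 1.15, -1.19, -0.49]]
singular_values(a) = [2.55, 2.0, 1.7, 1.1]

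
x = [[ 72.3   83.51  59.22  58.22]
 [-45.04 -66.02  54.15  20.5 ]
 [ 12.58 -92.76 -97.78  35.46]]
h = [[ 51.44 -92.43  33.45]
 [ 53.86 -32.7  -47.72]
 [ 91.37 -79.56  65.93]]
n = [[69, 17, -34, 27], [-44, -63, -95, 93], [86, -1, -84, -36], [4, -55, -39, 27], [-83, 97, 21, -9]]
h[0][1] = -92.43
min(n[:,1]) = -63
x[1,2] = 54.15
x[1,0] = -45.04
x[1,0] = -45.04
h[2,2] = 65.93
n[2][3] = -36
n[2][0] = 86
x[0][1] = 83.51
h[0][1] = -92.43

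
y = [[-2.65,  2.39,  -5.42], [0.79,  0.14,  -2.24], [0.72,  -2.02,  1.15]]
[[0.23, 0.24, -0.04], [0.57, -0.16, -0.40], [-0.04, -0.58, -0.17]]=y @[[0.26, 0.02, -0.16], [0.02, 0.35, 0.1], [-0.16, 0.10, 0.13]]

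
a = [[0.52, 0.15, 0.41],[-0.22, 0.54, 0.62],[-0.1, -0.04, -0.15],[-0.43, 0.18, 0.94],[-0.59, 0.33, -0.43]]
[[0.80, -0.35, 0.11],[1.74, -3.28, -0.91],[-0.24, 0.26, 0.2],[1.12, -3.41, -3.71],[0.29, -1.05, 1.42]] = a@[[0.2, 1.88, 2.10], [2.34, -2.74, 3.33], [0.84, -2.24, -3.62]]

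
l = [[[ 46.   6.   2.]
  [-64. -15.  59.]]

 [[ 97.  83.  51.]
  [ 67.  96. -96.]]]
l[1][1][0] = 67.0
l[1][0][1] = 83.0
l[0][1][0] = -64.0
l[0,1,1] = -15.0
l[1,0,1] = 83.0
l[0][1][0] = -64.0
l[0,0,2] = 2.0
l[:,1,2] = [59.0, -96.0]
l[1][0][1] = 83.0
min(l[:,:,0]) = -64.0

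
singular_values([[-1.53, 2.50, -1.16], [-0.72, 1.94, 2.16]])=[3.59, 2.44]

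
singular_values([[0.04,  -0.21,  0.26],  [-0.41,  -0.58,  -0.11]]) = [0.73, 0.31]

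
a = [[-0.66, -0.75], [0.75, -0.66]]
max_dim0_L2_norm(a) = 1.0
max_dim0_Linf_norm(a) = 0.75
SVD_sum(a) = [[0.0,-0.75], [0.00,-0.66]] + [[-0.66,0.00], [0.75,0.0]]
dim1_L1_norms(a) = [1.41, 1.41]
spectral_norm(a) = 1.00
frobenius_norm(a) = 1.41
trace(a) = -1.32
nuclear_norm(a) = 2.00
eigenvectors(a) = [[(0.71+0j), (0.71-0j)], [0.00-0.71j, 0.00+0.71j]]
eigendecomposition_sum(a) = [[-0.33+0.37j, (-0.38-0.33j)], [0.37+0.33j, -0.33+0.37j]] + [[(-0.33-0.37j), (-0.38+0.33j)], [0.37-0.33j, -0.33-0.37j]]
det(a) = 1.00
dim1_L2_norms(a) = [1.0, 1.0]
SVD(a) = [[0.75,  -0.66], [0.66,  0.75]] @ diag([0.9990495483208028, 0.9990495483208026]) @ [[-0.00, -1.0], [1.00, 0.00]]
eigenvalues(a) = [(-0.66+0.75j), (-0.66-0.75j)]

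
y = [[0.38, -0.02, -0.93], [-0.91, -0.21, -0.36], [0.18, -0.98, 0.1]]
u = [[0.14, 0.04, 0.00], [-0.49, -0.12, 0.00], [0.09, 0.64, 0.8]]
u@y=[[0.02, -0.01, -0.14], [-0.08, 0.03, 0.5], [-0.40, -0.92, -0.23]]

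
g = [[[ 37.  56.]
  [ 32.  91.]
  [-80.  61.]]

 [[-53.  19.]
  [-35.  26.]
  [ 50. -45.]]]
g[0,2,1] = 61.0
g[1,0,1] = 19.0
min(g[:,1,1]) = 26.0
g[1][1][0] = -35.0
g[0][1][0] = 32.0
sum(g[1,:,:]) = -38.0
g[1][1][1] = 26.0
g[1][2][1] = -45.0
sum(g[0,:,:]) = 197.0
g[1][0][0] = -53.0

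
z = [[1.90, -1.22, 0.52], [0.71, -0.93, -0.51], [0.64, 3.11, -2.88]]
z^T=[[1.90, 0.71, 0.64], [-1.22, -0.93, 3.11], [0.52, -0.51, -2.88]]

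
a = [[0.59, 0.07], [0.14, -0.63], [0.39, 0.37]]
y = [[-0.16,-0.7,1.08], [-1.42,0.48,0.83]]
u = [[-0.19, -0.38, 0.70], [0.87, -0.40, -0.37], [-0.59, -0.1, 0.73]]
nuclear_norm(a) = 1.45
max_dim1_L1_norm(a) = 0.77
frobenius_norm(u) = 1.62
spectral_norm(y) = 1.82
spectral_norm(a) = 0.79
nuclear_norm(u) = 2.19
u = a @ y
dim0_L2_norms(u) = [1.07, 0.56, 1.08]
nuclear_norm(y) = 2.96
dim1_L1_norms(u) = [1.27, 1.64, 1.42]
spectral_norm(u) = 1.43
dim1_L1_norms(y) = [1.94, 2.73]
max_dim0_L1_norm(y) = 1.91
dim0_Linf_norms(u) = [0.87, 0.4, 0.73]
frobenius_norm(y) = 2.15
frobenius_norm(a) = 1.03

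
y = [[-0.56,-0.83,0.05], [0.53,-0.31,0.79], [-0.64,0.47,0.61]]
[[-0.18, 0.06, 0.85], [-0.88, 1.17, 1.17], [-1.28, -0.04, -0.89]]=y@[[0.45, 0.61, 0.71], [-0.18, -0.43, -1.48], [-1.49, 0.90, 0.43]]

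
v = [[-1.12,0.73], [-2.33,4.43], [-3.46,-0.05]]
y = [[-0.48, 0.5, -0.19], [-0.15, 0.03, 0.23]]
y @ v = [[0.03, 1.87], [-0.7, 0.01]]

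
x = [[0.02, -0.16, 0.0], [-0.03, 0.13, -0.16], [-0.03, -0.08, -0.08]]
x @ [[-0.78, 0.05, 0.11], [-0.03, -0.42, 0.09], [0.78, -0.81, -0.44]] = [[-0.01,0.07,-0.01], [-0.11,0.07,0.08], [-0.04,0.10,0.02]]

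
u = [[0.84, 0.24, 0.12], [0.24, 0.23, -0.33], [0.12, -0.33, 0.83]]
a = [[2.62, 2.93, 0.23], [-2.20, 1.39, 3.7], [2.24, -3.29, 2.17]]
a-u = [[1.78, 2.69, 0.11],[-2.44, 1.16, 4.03],[2.12, -2.96, 1.34]]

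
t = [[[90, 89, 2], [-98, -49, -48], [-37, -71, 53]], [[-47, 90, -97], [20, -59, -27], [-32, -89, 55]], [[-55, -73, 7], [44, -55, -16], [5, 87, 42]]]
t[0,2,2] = 53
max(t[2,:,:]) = 87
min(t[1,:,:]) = -97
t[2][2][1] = 87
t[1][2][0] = -32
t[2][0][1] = -73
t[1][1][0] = 20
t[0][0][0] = 90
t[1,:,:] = [[-47, 90, -97], [20, -59, -27], [-32, -89, 55]]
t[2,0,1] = -73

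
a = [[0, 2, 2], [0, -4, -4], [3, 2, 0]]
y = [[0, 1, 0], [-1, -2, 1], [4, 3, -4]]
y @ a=[[0, -4, -4], [3, 8, 6], [-12, -12, -4]]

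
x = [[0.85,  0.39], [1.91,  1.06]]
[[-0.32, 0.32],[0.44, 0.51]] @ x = [[0.34, 0.21],[1.35, 0.71]]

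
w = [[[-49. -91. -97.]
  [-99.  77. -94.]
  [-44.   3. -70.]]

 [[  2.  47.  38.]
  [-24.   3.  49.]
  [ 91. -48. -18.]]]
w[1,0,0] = 2.0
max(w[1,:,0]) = 91.0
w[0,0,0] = -49.0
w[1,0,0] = 2.0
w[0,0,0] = -49.0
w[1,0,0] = 2.0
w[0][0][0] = -49.0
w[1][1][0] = -24.0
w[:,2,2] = [-70.0, -18.0]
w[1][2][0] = 91.0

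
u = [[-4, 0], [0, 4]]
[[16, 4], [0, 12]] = u @ [[-4, -1], [0, 3]]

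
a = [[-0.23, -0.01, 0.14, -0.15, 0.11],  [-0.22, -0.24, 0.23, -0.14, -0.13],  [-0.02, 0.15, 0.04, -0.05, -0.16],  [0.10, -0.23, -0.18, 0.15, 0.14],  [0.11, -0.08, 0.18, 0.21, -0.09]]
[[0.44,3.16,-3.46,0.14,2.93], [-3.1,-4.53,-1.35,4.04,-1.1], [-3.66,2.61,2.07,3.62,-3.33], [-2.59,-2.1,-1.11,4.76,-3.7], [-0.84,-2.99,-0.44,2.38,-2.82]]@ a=[[-0.39, -1.55, 1.15, 0.3, -0.05], [2.02, 0.07, -2.46, 1.54, 1.13], [0.22, -0.85, -1.08, -0.08, -0.27], [1.15, -0.44, -2.41, 0.68, 1.17], [0.79, 0.34, -1.76, 0.33, 0.95]]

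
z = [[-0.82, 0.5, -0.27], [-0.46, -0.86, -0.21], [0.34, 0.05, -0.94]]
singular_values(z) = [1.0, 1.0, 1.0]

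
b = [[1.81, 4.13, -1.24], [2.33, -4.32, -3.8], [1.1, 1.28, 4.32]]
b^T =[[1.81, 2.33, 1.10],[4.13, -4.32, 1.28],[-1.24, -3.80, 4.32]]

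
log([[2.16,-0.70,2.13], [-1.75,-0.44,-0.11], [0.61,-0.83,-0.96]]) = [[1.22, 1.1, 1.76],[-0.72, 1.04, 2.64],[-0.63, -2.09, -0.54]]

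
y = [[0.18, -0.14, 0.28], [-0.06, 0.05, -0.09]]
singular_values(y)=[0.38, 0.0]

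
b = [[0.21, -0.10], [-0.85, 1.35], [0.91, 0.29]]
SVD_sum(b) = [[0.14,-0.16], [-1.02,1.21], [0.23,-0.28]] + [[0.07, 0.06], [0.17, 0.14], [0.68, 0.57]]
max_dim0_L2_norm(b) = 1.38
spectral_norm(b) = 1.64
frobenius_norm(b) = 1.87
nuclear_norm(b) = 2.55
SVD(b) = [[-0.13, -0.11],[0.97, -0.24],[-0.22, -0.97]] @ diag([1.6353766749554228, 0.9147913046218492]) @ [[-0.64, 0.77],[-0.77, -0.64]]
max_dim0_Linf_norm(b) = 1.35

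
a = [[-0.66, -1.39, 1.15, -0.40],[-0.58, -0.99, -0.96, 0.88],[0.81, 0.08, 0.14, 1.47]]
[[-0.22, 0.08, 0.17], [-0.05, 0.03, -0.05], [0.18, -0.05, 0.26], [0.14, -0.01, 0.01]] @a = [[0.24, 0.24, -0.31, 0.41],[-0.02, 0.04, -0.09, -0.03],[0.12, -0.18, 0.29, 0.27],[-0.08, -0.18, 0.17, -0.05]]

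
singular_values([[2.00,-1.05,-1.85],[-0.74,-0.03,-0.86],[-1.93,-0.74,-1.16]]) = [2.98, 2.53, 0.39]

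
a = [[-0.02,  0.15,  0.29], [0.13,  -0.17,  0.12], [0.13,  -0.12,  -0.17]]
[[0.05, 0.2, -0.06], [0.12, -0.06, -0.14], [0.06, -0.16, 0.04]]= a @ [[0.84,-0.2,0.23], [0.10,0.5,0.63], [0.19,0.43,-0.50]]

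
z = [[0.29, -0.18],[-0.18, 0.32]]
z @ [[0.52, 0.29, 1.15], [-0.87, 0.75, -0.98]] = [[0.31, -0.05, 0.51], [-0.37, 0.19, -0.52]]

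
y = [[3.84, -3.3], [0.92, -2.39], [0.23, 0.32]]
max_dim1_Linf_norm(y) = 3.84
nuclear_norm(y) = 6.74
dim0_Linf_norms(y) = [3.84, 3.3]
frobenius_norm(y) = 5.69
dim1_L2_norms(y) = [5.06, 2.56, 0.39]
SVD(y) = [[-0.91, 0.4], [-0.42, -0.85], [0.01, 0.33]] @ diag([5.566092117522492, 1.169623246714076]) @ [[-0.69,  0.72], [0.72,  0.69]]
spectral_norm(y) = 5.57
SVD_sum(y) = [[3.5,-3.63], [1.64,-1.7], [-0.05,0.05]] + [[0.34, 0.33], [-0.72, -0.69], [0.28, 0.27]]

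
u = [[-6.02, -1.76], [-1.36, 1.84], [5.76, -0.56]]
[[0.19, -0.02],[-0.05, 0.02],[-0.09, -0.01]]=u@[[-0.02, 0.0], [-0.04, 0.01]]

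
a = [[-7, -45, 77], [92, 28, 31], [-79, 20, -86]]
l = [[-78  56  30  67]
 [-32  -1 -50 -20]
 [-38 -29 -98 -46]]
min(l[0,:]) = -78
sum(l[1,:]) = -103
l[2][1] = -29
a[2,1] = 20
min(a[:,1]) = -45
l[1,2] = -50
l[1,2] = -50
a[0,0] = -7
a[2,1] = 20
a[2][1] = 20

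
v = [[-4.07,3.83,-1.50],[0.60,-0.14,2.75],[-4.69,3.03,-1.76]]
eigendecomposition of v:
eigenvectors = [[0.65+0.00j,  0.49-0.23j,  (0.49+0.23j)],  [-0.31+0.00j,  (0.75+0j),  (0.75-0j)],  [0.69+0.00j,  (0.14+0.36j),  0.14-0.36j]]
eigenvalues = [(-7.51+0j), (0.77+1.14j), (0.77-1.14j)]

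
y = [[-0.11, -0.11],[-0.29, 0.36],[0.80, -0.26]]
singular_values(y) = [0.93, 0.27]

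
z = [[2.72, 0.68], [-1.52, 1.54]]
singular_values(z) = [3.12, 1.67]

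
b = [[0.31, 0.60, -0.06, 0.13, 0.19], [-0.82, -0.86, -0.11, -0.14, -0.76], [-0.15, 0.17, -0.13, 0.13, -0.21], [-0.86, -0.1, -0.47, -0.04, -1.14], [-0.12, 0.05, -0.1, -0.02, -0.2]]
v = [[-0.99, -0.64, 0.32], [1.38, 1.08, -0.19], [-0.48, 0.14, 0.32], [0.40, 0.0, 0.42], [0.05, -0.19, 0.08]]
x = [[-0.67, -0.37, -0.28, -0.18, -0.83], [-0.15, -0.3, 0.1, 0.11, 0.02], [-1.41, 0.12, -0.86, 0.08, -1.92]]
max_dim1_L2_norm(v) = 1.76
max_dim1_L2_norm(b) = 1.51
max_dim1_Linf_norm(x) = 1.92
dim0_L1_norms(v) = [3.3, 2.05, 1.33]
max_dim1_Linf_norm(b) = 1.14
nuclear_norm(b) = 3.05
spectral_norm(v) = 2.18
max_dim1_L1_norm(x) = 4.39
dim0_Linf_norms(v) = [1.38, 1.08, 0.42]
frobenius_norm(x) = 2.82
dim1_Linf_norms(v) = [0.99, 1.38, 0.48, 0.42, 0.19]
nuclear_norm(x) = 3.52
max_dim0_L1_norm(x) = 2.77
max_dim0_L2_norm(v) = 1.81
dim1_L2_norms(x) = [1.18, 0.37, 2.54]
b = v @ x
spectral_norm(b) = 2.06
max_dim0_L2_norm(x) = 2.09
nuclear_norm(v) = 3.25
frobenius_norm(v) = 2.31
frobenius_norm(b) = 2.24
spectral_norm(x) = 2.76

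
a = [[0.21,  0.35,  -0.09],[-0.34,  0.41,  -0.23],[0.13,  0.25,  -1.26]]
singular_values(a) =[1.34, 0.51, 0.36]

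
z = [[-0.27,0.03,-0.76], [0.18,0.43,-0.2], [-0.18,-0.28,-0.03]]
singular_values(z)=[0.83, 0.58, 0.0]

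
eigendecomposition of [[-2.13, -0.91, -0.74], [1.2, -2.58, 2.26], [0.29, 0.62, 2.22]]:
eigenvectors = [[(0.28+0.61j), 0.28-0.61j, (-0.22+0j)],[(0.73+0j), 0.73-0.00j, 0.36+0.00j],[(-0.1-0.06j), -0.10+0.06j, 0.91+0.00j]]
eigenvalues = [(-2.44+0.82j), (-2.44-0.82j), (2.39+0j)]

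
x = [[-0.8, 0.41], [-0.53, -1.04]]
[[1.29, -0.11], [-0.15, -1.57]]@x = [[-0.97, 0.64], [0.95, 1.57]]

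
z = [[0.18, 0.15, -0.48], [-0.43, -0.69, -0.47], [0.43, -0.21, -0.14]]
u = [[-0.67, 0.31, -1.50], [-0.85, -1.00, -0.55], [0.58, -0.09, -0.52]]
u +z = [[-0.49,0.46,-1.98], [-1.28,-1.69,-1.02], [1.01,-0.3,-0.66]]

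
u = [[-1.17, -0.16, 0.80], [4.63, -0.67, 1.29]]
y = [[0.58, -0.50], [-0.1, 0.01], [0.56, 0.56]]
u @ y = [[-0.21, 1.03], [3.47, -1.6]]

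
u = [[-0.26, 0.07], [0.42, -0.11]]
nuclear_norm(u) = 0.51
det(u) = -0.00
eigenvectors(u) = [[-0.53, -0.26], [0.85, -0.97]]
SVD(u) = [[-0.53, 0.85],  [0.85, 0.53]] @ diag([0.510879191071316, 0.0015659279414422655]) @ [[0.97, -0.26], [0.26, 0.97]]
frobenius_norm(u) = 0.51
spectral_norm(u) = 0.51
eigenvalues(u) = [-0.37, 0.0]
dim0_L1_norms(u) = [0.68, 0.18]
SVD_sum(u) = [[-0.26, 0.07], [0.42, -0.11]] + [[0.00,0.00], [0.0,0.0]]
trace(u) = -0.37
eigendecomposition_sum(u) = [[-0.26, 0.07], [0.42, -0.11]] + [[0.00,0.00],  [0.00,0.0]]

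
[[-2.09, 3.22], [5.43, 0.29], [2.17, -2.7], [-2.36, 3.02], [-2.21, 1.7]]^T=[[-2.09, 5.43, 2.17, -2.36, -2.21], [3.22, 0.29, -2.70, 3.02, 1.70]]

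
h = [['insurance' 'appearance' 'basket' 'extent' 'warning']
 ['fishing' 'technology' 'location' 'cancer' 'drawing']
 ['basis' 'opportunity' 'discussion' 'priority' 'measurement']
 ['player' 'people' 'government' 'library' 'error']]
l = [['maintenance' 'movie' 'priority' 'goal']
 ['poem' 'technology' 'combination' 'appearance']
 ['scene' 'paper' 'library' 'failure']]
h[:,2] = ['basket', 'location', 'discussion', 'government']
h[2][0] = 'basis'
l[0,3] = 'goal'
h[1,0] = 'fishing'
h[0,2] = 'basket'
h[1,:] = ['fishing', 'technology', 'location', 'cancer', 'drawing']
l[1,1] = 'technology'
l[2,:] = ['scene', 'paper', 'library', 'failure']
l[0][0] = 'maintenance'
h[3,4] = 'error'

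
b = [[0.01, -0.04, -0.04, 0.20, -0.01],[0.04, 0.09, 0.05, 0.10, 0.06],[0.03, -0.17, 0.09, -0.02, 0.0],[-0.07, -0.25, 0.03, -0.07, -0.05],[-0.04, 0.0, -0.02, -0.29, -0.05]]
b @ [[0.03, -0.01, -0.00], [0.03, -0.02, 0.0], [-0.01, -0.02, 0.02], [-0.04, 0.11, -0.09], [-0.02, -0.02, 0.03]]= [[-0.01, 0.02, -0.02], [-0.00, 0.01, -0.01], [-0.00, -0.00, 0.00], [-0.01, -0.0, 0.01], [0.01, -0.03, 0.02]]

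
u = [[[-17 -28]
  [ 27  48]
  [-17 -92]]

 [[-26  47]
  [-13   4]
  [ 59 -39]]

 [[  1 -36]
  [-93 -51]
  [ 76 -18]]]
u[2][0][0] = 1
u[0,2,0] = -17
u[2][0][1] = -36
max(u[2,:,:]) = 76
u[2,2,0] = 76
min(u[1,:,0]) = -26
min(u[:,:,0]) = -93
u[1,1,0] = -13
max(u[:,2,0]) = 76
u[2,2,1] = -18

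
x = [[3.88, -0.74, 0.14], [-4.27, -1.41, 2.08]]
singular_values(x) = [6.0, 2.05]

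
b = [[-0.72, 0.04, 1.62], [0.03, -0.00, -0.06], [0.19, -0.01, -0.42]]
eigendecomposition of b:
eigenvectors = [[0.97, -0.73, 0.15], [-0.04, -0.60, -0.98], [-0.25, -0.31, 0.09]]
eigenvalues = [-1.15, 0.01, 0.0]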